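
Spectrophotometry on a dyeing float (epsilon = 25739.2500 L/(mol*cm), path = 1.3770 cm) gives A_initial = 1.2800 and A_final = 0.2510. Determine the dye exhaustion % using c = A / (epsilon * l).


c_initial = A_i / (epsilon * l) = 1.2800 / (25739.2500 * 1.3770) = 3.6114e-05 mol/L
c_final = A_f / (epsilon * l) = 0.2510 / (25739.2500 * 1.3770) = 7.0818e-06 mol/L
Exhaustion = (c_initial - c_final) / c_initial * 100 = (3.6114e-05 - 7.0818e-06) / 3.6114e-05 * 100 = 80.3906 %


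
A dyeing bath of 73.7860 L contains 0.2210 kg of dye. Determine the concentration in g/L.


Formula: Conc = dye_mass(kg) / volume(L) * 1000
Substituting: Conc = 0.2210 / 73.7860 * 1000
Result: 2.9951 g/L


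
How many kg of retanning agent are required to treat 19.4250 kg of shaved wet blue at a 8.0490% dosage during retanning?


Formula: Retan = substrate * pct / 100
Substituting: Retan = 19.4250 * 8.0490 / 100
Result: 1.5635 kg


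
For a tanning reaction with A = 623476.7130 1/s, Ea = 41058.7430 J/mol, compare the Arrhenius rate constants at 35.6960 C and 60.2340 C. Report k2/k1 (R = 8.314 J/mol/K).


T1 = 35.6960 + 273.15 = 308.8460 K; T2 = 60.2340 + 273.15 = 333.3840 K
k1 = A * exp(-Ea/(R*T1)) = 623476.7130 * exp(-41058.7430/(8.314*308.8460)) = 0.0708547 1/s
k2 = A * exp(-Ea/(R*T2)) = 623476.7130 * exp(-41058.7430/(8.314*333.3840)) = 0.2299 1/s
k2/k1 = 0.2299 / 0.0708547 = 3.2444


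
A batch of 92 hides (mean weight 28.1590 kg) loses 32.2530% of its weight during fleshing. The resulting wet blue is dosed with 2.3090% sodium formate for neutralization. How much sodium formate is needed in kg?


Total_raw = N * avg_wt = 92 * 28.1590 = 2590.6280 kg
Substrate = Total_raw * (1 - loss/100) = 2590.6280 * (1 - 32.2530/100) = 1755.0728 kg
Neutralizer = Substrate * pct / 100 = 1755.0728 * 2.3090 / 100 = 40.5246 kg


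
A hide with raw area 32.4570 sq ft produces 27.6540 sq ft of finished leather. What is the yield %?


Formula: Yield = finished / raw * 100
Substituting: Yield = 27.6540 / 32.4570 * 100
Result: 85.2020 %


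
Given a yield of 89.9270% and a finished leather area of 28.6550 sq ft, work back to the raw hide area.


Formula: raw = finished * 100 / yield
Substituting: raw = 28.6550 * 100 / 89.9270
Result: 31.8647 sq ft


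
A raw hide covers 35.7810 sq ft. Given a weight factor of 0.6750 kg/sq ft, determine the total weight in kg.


Formula: Weight = area * weight_per_sqft
Substituting: Weight = 35.7810 * 0.6750
Result: 24.1522 kg


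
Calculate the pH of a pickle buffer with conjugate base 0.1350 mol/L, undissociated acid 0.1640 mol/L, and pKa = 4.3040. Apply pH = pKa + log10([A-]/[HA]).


ratio = [A-] / [HA] = 0.1350 / 0.1640 = 0.8232
log10(ratio) = -0.0845101
pH = pKa + log10(ratio) = 4.3040 - 0.0845101 = 4.2195


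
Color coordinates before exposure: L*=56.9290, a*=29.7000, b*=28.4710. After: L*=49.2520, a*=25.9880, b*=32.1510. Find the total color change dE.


dL = -7.6770, da = -3.7120, db = 3.6800
dE = sqrt((-7.6770)^2 + (-3.7120)^2 + 3.6800^2) = 9.2875


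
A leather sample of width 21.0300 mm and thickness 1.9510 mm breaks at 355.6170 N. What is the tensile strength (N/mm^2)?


Formula: TS = force / (width * thickness)
Substituting: TS = 355.6170 / (21.0300 * 1.9510)
Result: 8.6673 N/mm^2


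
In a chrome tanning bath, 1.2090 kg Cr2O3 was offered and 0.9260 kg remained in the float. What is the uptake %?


Formula: Uptake = (offered - residual) / offered * 100
Substituting: Uptake = (1.2090 - 0.9260) / 1.2090 * 100
Result: 23.4078 %


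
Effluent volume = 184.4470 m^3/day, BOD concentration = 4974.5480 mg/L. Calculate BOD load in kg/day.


Formula: BOD_load = volume * conc / 1000
Substituting: BOD_load = 184.4470 * 4974.5480 / 1000
Result: 917.5405 kg/day


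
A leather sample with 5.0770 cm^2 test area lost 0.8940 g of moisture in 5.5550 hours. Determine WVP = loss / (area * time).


Formula: WVP = loss / (area * time)
Substituting: WVP = 0.8940 / (5.0770 * 5.5550)
Result: 0.0316991 g/(cm^2*hr)


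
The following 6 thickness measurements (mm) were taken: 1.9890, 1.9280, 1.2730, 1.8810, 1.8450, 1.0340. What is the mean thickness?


Formula: Average = sum / n
Substituting: Average = 9.9500 / 6
Result: 1.6583 mm


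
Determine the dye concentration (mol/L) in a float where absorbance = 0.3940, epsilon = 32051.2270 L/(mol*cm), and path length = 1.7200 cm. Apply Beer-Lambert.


Formula: c = A / (epsilon * l)
Substituting: c = 0.3940 / (32051.2270 * 1.7200)
Result: 7.1470e-06 mol/L


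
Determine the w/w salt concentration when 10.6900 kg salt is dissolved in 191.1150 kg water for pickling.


Formula: Conc = salt / (water + salt) * 100
Substituting: Conc = 10.6900 / (191.1150 + 10.6900) * 100
Result: 5.2972 %


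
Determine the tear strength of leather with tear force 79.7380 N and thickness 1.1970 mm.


Formula: Tear strength = force / thickness
Substituting: Tear strength = 79.7380 / 1.1970
Result: 66.6149 N/mm


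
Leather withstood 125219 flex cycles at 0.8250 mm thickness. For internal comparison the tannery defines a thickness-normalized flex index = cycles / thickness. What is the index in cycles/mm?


Formula: Index = cycles / thickness
Substituting: Index = 125219 / 0.8250
Result: 151780.6061 cycles/mm


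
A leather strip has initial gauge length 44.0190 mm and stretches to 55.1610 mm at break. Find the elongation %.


Formula: Elongation = (Lf - L0) / L0 * 100
Substituting: Elongation = (55.1610 - 44.0190) / 44.0190 * 100
Result: 25.3118 %


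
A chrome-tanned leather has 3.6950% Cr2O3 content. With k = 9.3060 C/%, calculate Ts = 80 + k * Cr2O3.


Formula: Ts = 80 + k * Cr2O3
Substituting: Ts = 80 + 9.3060 * 3.6950
Result: 114.3857 C


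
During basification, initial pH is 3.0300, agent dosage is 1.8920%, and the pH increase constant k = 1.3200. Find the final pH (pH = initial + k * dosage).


Formula: pH_final = pH_initial + k * base_pct
Substituting: pH_final = 3.0300 + 1.3200 * 1.8920
Result: 5.5274


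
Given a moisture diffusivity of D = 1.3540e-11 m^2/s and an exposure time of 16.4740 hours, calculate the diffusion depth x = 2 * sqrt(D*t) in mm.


t = 16.4740 hr * 3600 = 59306.4000 s
D * t = 1.3540e-11 * 59306.4000 = 8.0301e-07
x = 2 * sqrt(D*t) = 2 * sqrt(8.0301e-07) = 0.00179222 m = 1.7922 mm


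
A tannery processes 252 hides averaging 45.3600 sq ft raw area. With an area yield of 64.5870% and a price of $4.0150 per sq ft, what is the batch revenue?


Raw_total = N * avg_area = 252 * 45.3600 = 11430.7200 sq ft
Finished = Raw_total * yield / 100 = 11430.7200 * 64.5870 / 100 = 7382.7591 sq ft
Value = Finished * price = 7382.7591 * 4.0150 = 29641.7779 $


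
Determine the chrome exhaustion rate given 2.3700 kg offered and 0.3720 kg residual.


Formula: Uptake = (offered - residual) / offered * 100
Substituting: Uptake = (2.3700 - 0.3720) / 2.3700 * 100
Result: 84.3038 %


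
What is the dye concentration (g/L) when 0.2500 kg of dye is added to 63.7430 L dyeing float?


Formula: Conc = dye_mass(kg) / volume(L) * 1000
Substituting: Conc = 0.2500 / 63.7430 * 1000
Result: 3.9220 g/L


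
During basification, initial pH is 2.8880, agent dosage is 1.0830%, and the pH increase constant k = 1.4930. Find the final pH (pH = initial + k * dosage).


Formula: pH_final = pH_initial + k * base_pct
Substituting: pH_final = 2.8880 + 1.4930 * 1.0830
Result: 4.5049


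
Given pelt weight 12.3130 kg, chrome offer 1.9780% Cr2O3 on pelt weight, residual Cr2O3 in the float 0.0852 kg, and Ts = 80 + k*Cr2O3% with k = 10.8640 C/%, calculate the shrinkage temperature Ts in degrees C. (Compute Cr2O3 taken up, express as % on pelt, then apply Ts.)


Offered = pelt * offer_pct / 100 = 12.3130 * 1.9780 / 100 = 0.2436 kg
Uptake = offered - residual = 0.2436 - 0.0852 = 0.1584 kg
Cr2O3% on pelt = uptake / pelt * 100 = 0.1584 / 12.3130 * 100 = 1.2860 %
Ts = 80 + k * Cr2O3% = 80 + 10.8640 * 1.2860 = 93.9716 C


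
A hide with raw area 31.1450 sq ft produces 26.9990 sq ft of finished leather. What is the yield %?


Formula: Yield = finished / raw * 100
Substituting: Yield = 26.9990 / 31.1450 * 100
Result: 86.6881 %


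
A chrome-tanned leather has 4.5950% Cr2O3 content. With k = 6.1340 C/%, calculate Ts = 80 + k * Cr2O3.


Formula: Ts = 80 + k * Cr2O3
Substituting: Ts = 80 + 6.1340 * 4.5950
Result: 108.1857 C


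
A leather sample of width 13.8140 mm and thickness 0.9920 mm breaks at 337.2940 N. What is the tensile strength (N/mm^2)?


Formula: TS = force / (width * thickness)
Substituting: TS = 337.2940 / (13.8140 * 0.9920)
Result: 24.6137 N/mm^2


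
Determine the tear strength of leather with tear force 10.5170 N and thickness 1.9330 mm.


Formula: Tear strength = force / thickness
Substituting: Tear strength = 10.5170 / 1.9330
Result: 5.4408 N/mm


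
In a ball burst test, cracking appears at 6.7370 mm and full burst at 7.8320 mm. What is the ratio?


Formula: Ratio = crack / burst
Substituting: Ratio = 6.7370 / 7.8320
Result: 0.8602


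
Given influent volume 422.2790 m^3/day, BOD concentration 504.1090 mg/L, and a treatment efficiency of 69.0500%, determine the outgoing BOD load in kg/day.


Load_in = volume * conc / 1000 = 422.2790 * 504.1090 / 1000 = 212.8746 kg/day
Removed = Load_in * eff / 100 = 212.8746 * 69.0500 / 100 = 146.9899 kg/day
Load_out = Load_in - Removed = 212.8746 - 146.9899 = 65.8847 kg/day


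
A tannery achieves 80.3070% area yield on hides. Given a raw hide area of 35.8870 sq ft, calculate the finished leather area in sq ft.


Formula: finished = raw * yield / 100
Substituting: finished = 35.8870 * 80.3070 / 100
Result: 28.8198 sq ft


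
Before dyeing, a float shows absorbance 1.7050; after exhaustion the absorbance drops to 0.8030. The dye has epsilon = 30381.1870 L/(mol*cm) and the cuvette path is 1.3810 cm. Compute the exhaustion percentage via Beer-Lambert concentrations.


c_initial = A_i / (epsilon * l) = 1.7050 / (30381.1870 * 1.3810) = 4.0637e-05 mol/L
c_final = A_f / (epsilon * l) = 0.8030 / (30381.1870 * 1.3810) = 1.9139e-05 mol/L
Exhaustion = (c_initial - c_final) / c_initial * 100 = (4.0637e-05 - 1.9139e-05) / 4.0637e-05 * 100 = 52.9032 %


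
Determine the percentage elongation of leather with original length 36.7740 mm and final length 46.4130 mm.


Formula: Elongation = (Lf - L0) / L0 * 100
Substituting: Elongation = (46.4130 - 36.7740) / 36.7740 * 100
Result: 26.2115 %


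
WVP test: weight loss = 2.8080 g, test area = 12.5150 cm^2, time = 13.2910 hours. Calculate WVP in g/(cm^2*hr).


Formula: WVP = loss / (area * time)
Substituting: WVP = 2.8080 / (12.5150 * 13.2910)
Result: 0.0168814 g/(cm^2*hr)


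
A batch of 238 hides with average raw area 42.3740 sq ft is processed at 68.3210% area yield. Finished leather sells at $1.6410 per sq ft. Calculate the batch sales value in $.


Raw_total = N * avg_area = 238 * 42.3740 = 10085.0120 sq ft
Finished = Raw_total * yield / 100 = 10085.0120 * 68.3210 / 100 = 6890.1810 sq ft
Value = Finished * price = 6890.1810 * 1.6410 = 11306.7871 $


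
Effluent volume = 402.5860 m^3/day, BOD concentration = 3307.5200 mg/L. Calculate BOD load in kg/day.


Formula: BOD_load = volume * conc / 1000
Substituting: BOD_load = 402.5860 * 3307.5200 / 1000
Result: 1331.5612 kg/day


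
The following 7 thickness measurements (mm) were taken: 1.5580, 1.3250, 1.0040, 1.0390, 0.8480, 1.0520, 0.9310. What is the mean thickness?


Formula: Average = sum / n
Substituting: Average = 7.7570 / 7
Result: 1.1081 mm


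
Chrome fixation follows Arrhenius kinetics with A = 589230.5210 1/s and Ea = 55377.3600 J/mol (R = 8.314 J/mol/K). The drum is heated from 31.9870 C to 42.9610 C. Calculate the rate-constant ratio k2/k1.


T1 = 31.9870 + 273.15 = 305.1370 K; T2 = 42.9610 + 273.15 = 316.1110 K
k1 = A * exp(-Ea/(R*T1)) = 589230.5210 * exp(-55377.3600/(8.314*305.1370)) = 1.9508e-04 1/s
k2 = A * exp(-Ea/(R*T2)) = 589230.5210 * exp(-55377.3600/(8.314*316.1110)) = 4.1622e-04 1/s
k2/k1 = 4.1622e-04 / 1.9508e-04 = 2.1336


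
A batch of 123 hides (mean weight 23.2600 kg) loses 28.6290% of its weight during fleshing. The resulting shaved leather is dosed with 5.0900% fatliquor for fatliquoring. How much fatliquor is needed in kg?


Total_raw = N * avg_wt = 123 * 23.2600 = 2860.9800 kg
Substrate = Total_raw * (1 - loss/100) = 2860.9800 * (1 - 28.6290/100) = 2041.9100 kg
Fat = Substrate * pct / 100 = 2041.9100 * 5.0900 / 100 = 103.9332 kg


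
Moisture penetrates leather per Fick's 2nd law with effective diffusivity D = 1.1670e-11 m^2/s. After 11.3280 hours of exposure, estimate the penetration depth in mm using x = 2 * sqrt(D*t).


t = 11.3280 hr * 3600 = 40780.8000 s
D * t = 1.1670e-11 * 40780.8000 = 4.7591e-07
x = 2 * sqrt(D*t) = 2 * sqrt(4.7591e-07) = 0.00137973 m = 1.3797 mm


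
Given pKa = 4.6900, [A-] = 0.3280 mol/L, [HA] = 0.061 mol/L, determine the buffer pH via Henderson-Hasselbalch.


ratio = [A-] / [HA] = 0.3280 / 0.061 = 5.3770
log10(ratio) = 0.7305
pH = pKa + log10(ratio) = 4.6900 + 0.7305 = 5.4205


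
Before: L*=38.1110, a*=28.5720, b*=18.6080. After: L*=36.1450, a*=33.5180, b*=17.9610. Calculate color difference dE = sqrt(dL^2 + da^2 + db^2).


dL = -1.9660, da = 4.9460, db = -0.6470
dE = sqrt((-1.9660)^2 + 4.9460^2 + (-0.6470)^2) = 5.3616


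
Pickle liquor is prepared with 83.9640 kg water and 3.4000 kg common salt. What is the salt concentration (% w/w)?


Formula: Conc = salt / (water + salt) * 100
Substituting: Conc = 3.4000 / (83.9640 + 3.4000) * 100
Result: 3.8918 %


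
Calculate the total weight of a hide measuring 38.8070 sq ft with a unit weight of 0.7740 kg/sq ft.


Formula: Weight = area * weight_per_sqft
Substituting: Weight = 38.8070 * 0.7740
Result: 30.0366 kg


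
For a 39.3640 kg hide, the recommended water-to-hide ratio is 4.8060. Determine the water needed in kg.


Formula: Water = hide_weight * ratio
Substituting: Water = 39.3640 * 4.8060
Result: 189.1834 kg


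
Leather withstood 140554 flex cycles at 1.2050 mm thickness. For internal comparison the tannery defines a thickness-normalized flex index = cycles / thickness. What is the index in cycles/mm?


Formula: Index = cycles / thickness
Substituting: Index = 140554 / 1.2050
Result: 116642.3237 cycles/mm


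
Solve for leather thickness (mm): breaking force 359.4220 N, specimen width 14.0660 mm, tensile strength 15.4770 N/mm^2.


Formula: t = F / (TS * w)
Substituting: t = 359.4220 / (15.4770 * 14.0660)
Result: 1.6510 mm


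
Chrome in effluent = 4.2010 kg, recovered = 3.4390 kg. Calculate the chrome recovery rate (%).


Formula: Recovery = recovered / input * 100
Substituting: Recovery = 3.4390 / 4.2010 * 100
Result: 81.8615 %


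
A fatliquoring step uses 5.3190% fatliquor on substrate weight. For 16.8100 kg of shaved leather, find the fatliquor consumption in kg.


Formula: Fat = substrate * pct / 100
Substituting: Fat = 16.8100 * 5.3190 / 100
Result: 0.8941 kg


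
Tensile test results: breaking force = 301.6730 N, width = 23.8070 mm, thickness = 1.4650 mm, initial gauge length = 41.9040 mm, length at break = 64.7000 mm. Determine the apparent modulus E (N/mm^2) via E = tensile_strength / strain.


TS = F / (w * t) = 301.6730 / (23.8070 * 1.4650) = 8.6496 N/mm^2
strain = (Lf - L0) / L0 = (64.7000 - 41.9040) / 41.9040 = 0.5440
E = TS / strain = 8.6496 / 0.5440 = 15.8998 N/mm^2


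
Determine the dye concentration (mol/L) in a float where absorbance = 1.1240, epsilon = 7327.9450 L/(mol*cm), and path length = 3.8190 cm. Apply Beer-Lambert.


Formula: c = A / (epsilon * l)
Substituting: c = 1.1240 / (7327.9450 * 3.8190)
Result: 4.0164e-05 mol/L


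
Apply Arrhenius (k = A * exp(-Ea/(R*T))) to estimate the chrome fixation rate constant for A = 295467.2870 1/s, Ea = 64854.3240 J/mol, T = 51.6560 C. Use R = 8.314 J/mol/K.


T_K = T_C + 273.15 = 51.6560 + 273.15 = 324.8060 K
exponent = -Ea / (R * T_K) = -64854.3240 / (8.314 * 324.8060) = -24.0162
k = A * exp(exponent) = 295467.2870 * exp(-24.0162) = 1.0975e-05 1/s


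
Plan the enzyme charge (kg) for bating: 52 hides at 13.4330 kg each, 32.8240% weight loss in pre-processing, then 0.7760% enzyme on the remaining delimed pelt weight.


Total_raw = N * avg_wt = 52 * 13.4330 = 698.5160 kg
Substrate = Total_raw * (1 - loss/100) = 698.5160 * (1 - 32.8240/100) = 469.2351 kg
Enzyme = Substrate * pct / 100 = 469.2351 * 0.7760 / 100 = 3.6413 kg


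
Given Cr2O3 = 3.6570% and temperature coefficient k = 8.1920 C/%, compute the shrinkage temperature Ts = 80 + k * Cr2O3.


Formula: Ts = 80 + k * Cr2O3
Substituting: Ts = 80 + 8.1920 * 3.6570
Result: 109.9581 C


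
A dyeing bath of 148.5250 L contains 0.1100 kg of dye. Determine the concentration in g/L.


Formula: Conc = dye_mass(kg) / volume(L) * 1000
Substituting: Conc = 0.1100 / 148.5250 * 1000
Result: 0.7406 g/L


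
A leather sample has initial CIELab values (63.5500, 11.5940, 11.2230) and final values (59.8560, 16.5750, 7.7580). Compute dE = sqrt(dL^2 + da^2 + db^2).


dL = -3.6940, da = 4.9810, db = -3.4650
dE = sqrt((-3.6940)^2 + 4.9810^2 + (-3.4650)^2) = 7.1037


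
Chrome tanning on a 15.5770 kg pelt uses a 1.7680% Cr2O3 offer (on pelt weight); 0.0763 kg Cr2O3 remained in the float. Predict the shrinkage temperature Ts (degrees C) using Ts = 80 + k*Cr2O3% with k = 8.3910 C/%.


Offered = pelt * offer_pct / 100 = 15.5770 * 1.7680 / 100 = 0.2754 kg
Uptake = offered - residual = 0.2754 - 0.0763 = 0.1991 kg
Cr2O3% on pelt = uptake / pelt * 100 = 0.1991 / 15.5770 * 100 = 1.2782 %
Ts = 80 + k * Cr2O3% = 80 + 8.3910 * 1.2782 = 90.7252 C


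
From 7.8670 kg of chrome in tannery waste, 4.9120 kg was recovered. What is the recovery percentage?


Formula: Recovery = recovered / input * 100
Substituting: Recovery = 4.9120 / 7.8670 * 100
Result: 62.4380 %


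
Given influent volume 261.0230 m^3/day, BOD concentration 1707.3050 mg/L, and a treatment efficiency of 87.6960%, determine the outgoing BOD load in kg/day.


Load_in = volume * conc / 1000 = 261.0230 * 1707.3050 / 1000 = 445.6459 kg/day
Removed = Load_in * eff / 100 = 445.6459 * 87.6960 / 100 = 390.8136 kg/day
Load_out = Load_in - Removed = 445.6459 - 390.8136 = 54.8323 kg/day


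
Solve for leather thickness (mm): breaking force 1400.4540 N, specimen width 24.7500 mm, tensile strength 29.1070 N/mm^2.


Formula: t = F / (TS * w)
Substituting: t = 1400.4540 / (29.1070 * 24.7500)
Result: 1.9440 mm


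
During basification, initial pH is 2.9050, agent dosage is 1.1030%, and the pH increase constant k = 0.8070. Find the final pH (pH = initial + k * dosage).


Formula: pH_final = pH_initial + k * base_pct
Substituting: pH_final = 2.9050 + 0.8070 * 1.1030
Result: 3.7951


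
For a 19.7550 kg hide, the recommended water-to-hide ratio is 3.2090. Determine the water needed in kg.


Formula: Water = hide_weight * ratio
Substituting: Water = 19.7550 * 3.2090
Result: 63.3938 kg


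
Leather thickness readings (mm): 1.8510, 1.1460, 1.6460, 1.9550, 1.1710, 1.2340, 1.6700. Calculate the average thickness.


Formula: Average = sum / n
Substituting: Average = 10.6730 / 7
Result: 1.5247 mm


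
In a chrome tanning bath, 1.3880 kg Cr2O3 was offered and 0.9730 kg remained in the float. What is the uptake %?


Formula: Uptake = (offered - residual) / offered * 100
Substituting: Uptake = (1.3880 - 0.9730) / 1.3880 * 100
Result: 29.8991 %


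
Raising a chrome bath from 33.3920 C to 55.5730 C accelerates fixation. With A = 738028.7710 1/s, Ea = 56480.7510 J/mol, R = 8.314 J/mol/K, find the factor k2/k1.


T1 = 33.3920 + 273.15 = 306.5420 K; T2 = 55.5730 + 273.15 = 328.7230 K
k1 = A * exp(-Ea/(R*T1)) = 738028.7710 * exp(-56480.7510/(8.314*306.5420)) = 1.7516e-04 1/s
k2 = A * exp(-Ea/(R*T2)) = 738028.7710 * exp(-56480.7510/(8.314*328.7230)) = 7.8138e-04 1/s
k2/k1 = 7.8138e-04 / 1.7516e-04 = 4.4610


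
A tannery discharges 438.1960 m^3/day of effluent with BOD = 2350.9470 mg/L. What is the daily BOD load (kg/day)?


Formula: BOD_load = volume * conc / 1000
Substituting: BOD_load = 438.1960 * 2350.9470 / 1000
Result: 1030.1756 kg/day


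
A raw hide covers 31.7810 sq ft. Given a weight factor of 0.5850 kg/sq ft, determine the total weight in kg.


Formula: Weight = area * weight_per_sqft
Substituting: Weight = 31.7810 * 0.5850
Result: 18.5919 kg


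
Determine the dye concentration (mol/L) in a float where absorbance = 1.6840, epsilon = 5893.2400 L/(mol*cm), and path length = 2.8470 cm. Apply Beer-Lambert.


Formula: c = A / (epsilon * l)
Substituting: c = 1.6840 / (5893.2400 * 2.8470)
Result: 1.0037e-04 mol/L


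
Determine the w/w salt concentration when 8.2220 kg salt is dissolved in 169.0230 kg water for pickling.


Formula: Conc = salt / (water + salt) * 100
Substituting: Conc = 8.2220 / (169.0230 + 8.2220) * 100
Result: 4.6388 %


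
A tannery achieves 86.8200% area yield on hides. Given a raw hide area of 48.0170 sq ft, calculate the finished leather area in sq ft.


Formula: finished = raw * yield / 100
Substituting: finished = 48.0170 * 86.8200 / 100
Result: 41.6884 sq ft


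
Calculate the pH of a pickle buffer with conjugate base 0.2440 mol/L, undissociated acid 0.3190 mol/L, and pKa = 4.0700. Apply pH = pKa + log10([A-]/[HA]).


ratio = [A-] / [HA] = 0.2440 / 0.3190 = 0.7649
log10(ratio) = -0.1164
pH = pKa + log10(ratio) = 4.0700 - 0.1164 = 3.9536


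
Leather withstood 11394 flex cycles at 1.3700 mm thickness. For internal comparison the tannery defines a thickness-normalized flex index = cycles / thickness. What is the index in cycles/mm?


Formula: Index = cycles / thickness
Substituting: Index = 11394 / 1.3700
Result: 8316.7883 cycles/mm


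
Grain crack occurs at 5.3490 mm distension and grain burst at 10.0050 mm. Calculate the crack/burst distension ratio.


Formula: Ratio = crack / burst
Substituting: Ratio = 5.3490 / 10.0050
Result: 0.5346


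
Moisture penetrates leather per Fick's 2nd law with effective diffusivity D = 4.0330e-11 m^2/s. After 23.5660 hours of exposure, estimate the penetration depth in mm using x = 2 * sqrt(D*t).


t = 23.5660 hr * 3600 = 84837.6000 s
D * t = 4.0330e-11 * 84837.6000 = 3.4215e-06
x = 2 * sqrt(D*t) = 2 * sqrt(3.4215e-06) = 0.00369946 m = 3.6995 mm


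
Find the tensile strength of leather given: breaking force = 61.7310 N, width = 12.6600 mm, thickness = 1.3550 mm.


Formula: TS = force / (width * thickness)
Substituting: TS = 61.7310 / (12.6600 * 1.3550)
Result: 3.5986 N/mm^2


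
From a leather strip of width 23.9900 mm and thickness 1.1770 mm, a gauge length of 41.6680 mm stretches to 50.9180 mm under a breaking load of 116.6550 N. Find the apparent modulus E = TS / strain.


TS = F / (w * t) = 116.6550 / (23.9900 * 1.1770) = 4.1314 N/mm^2
strain = (Lf - L0) / L0 = (50.9180 - 41.6680) / 41.6680 = 0.2220
E = TS / strain = 4.1314 / 0.2220 = 18.6105 N/mm^2


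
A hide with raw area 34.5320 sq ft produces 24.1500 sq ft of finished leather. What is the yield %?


Formula: Yield = finished / raw * 100
Substituting: Yield = 24.1500 / 34.5320 * 100
Result: 69.9351 %


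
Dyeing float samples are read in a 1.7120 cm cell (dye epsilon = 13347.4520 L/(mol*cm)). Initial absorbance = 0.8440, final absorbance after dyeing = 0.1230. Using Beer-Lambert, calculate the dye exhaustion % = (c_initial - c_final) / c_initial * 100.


c_initial = A_i / (epsilon * l) = 0.8440 / (13347.4520 * 1.7120) = 3.6935e-05 mol/L
c_final = A_f / (epsilon * l) = 0.1230 / (13347.4520 * 1.7120) = 5.3827e-06 mol/L
Exhaustion = (c_initial - c_final) / c_initial * 100 = (3.6935e-05 - 5.3827e-06) / 3.6935e-05 * 100 = 85.4265 %


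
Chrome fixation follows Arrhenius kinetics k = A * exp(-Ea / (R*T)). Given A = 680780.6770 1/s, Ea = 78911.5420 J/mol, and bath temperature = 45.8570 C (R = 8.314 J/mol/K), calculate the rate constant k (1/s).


T_K = T_C + 273.15 = 45.8570 + 273.15 = 319.0070 K
exponent = -Ea / (R * T_K) = -78911.5420 / (8.314 * 319.0070) = -29.7530
k = A * exp(exponent) = 680780.6770 * exp(-29.7530) = 8.1556e-08 1/s


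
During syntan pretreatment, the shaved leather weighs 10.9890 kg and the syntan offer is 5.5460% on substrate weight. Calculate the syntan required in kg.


Formula: Syntan = substrate * pct / 100
Substituting: Syntan = 10.9890 * 5.5460 / 100
Result: 0.6094 kg


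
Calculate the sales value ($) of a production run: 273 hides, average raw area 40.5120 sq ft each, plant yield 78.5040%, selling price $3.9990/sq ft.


Raw_total = N * avg_area = 273 * 40.5120 = 11059.7760 sq ft
Finished = Raw_total * yield / 100 = 11059.7760 * 78.5040 / 100 = 8682.3666 sq ft
Value = Finished * price = 8682.3666 * 3.9990 = 34720.7838 $


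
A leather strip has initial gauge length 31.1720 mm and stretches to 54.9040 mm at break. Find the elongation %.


Formula: Elongation = (Lf - L0) / L0 * 100
Substituting: Elongation = (54.9040 - 31.1720) / 31.1720 * 100
Result: 76.1324 %


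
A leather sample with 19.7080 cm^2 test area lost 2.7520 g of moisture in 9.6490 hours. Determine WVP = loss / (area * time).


Formula: WVP = loss / (area * time)
Substituting: WVP = 2.7520 / (19.7080 * 9.6490)
Result: 0.0144718 g/(cm^2*hr)


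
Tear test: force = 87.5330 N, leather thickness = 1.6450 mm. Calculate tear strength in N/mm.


Formula: Tear strength = force / thickness
Substituting: Tear strength = 87.5330 / 1.6450
Result: 53.2116 N/mm


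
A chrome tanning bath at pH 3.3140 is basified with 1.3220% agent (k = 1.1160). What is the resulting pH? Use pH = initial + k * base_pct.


Formula: pH_final = pH_initial + k * base_pct
Substituting: pH_final = 3.3140 + 1.1160 * 1.3220
Result: 4.7894


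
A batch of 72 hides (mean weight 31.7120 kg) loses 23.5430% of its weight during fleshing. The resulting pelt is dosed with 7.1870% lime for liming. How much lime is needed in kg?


Total_raw = N * avg_wt = 72 * 31.7120 = 2283.2640 kg
Substrate = Total_raw * (1 - loss/100) = 2283.2640 * (1 - 23.5430/100) = 1745.7152 kg
Lime = Substrate * pct / 100 = 1745.7152 * 7.1870 / 100 = 125.4645 kg


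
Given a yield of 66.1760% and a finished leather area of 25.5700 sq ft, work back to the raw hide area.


Formula: raw = finished * 100 / yield
Substituting: raw = 25.5700 * 100 / 66.1760
Result: 38.6394 sq ft


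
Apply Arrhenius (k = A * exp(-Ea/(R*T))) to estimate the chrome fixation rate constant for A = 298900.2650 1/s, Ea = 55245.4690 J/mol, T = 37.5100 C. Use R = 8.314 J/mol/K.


T_K = T_C + 273.15 = 37.5100 + 273.15 = 310.6600 K
exponent = -Ea / (R * T_K) = -55245.4690 / (8.314 * 310.6600) = -21.3895
k = A * exp(exponent) = 298900.2650 * exp(-21.3895) = 1.5352e-04 1/s


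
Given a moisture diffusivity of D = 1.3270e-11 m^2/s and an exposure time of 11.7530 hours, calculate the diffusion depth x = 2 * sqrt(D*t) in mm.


t = 11.7530 hr * 3600 = 42310.8000 s
D * t = 1.3270e-11 * 42310.8000 = 5.6146e-07
x = 2 * sqrt(D*t) = 2 * sqrt(5.6146e-07) = 0.00149862 m = 1.4986 mm


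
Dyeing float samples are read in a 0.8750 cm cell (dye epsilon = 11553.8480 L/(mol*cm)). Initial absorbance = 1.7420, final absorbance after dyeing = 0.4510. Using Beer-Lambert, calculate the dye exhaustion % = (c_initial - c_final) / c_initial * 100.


c_initial = A_i / (epsilon * l) = 1.7420 / (11553.8480 * 0.8750) = 1.7231e-04 mol/L
c_final = A_f / (epsilon * l) = 0.4510 / (11553.8480 * 0.8750) = 4.4611e-05 mol/L
Exhaustion = (c_initial - c_final) / c_initial * 100 = (1.7231e-04 - 4.4611e-05) / 1.7231e-04 * 100 = 74.1102 %


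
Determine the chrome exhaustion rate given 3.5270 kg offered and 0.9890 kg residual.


Formula: Uptake = (offered - residual) / offered * 100
Substituting: Uptake = (3.5270 - 0.9890) / 3.5270 * 100
Result: 71.9592 %


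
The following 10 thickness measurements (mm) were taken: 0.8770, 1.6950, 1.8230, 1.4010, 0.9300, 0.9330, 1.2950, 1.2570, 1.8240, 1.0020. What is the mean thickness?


Formula: Average = sum / n
Substituting: Average = 13.0370 / 10
Result: 1.3037 mm


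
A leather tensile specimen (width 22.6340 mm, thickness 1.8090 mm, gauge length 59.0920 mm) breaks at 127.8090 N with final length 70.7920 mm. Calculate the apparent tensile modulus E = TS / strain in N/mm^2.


TS = F / (w * t) = 127.8090 / (22.6340 * 1.8090) = 3.1215 N/mm^2
strain = (Lf - L0) / L0 = (70.7920 - 59.0920) / 59.0920 = 0.1980
E = TS / strain = 3.1215 / 0.1980 = 15.7654 N/mm^2


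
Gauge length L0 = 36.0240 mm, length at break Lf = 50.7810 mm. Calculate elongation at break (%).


Formula: Elongation = (Lf - L0) / L0 * 100
Substituting: Elongation = (50.7810 - 36.0240) / 36.0240 * 100
Result: 40.9644 %


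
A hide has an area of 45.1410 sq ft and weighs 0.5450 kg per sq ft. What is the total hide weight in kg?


Formula: Weight = area * weight_per_sqft
Substituting: Weight = 45.1410 * 0.5450
Result: 24.6018 kg


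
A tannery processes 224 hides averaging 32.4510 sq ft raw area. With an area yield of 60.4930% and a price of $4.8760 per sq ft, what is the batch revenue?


Raw_total = N * avg_area = 224 * 32.4510 = 7269.0240 sq ft
Finished = Raw_total * yield / 100 = 7269.0240 * 60.4930 / 100 = 4397.2507 sq ft
Value = Finished * price = 4397.2507 * 4.8760 = 21440.9944 $


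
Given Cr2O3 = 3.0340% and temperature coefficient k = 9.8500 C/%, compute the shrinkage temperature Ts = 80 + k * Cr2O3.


Formula: Ts = 80 + k * Cr2O3
Substituting: Ts = 80 + 9.8500 * 3.0340
Result: 109.8849 C


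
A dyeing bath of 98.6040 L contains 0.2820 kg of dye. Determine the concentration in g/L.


Formula: Conc = dye_mass(kg) / volume(L) * 1000
Substituting: Conc = 0.2820 / 98.6040 * 1000
Result: 2.8599 g/L


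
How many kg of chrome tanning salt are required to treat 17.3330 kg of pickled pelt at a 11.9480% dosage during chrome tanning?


Formula: Chrome = substrate * pct / 100
Substituting: Chrome = 17.3330 * 11.9480 / 100
Result: 2.0709 kg


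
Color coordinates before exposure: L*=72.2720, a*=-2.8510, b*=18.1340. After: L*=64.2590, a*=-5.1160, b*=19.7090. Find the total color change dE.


dL = -8.0130, da = -2.2650, db = 1.5750
dE = sqrt((-8.0130)^2 + (-2.2650)^2 + 1.5750^2) = 8.4746


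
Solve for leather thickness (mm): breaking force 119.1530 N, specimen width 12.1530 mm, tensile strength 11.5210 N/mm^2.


Formula: t = F / (TS * w)
Substituting: t = 119.1530 / (11.5210 * 12.1530)
Result: 0.8510 mm


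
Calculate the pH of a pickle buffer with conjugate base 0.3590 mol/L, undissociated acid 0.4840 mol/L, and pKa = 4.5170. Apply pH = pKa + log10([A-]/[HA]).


ratio = [A-] / [HA] = 0.3590 / 0.4840 = 0.7417
log10(ratio) = -0.1298
pH = pKa + log10(ratio) = 4.5170 - 0.1298 = 4.3872


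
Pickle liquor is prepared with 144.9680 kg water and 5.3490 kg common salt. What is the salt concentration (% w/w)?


Formula: Conc = salt / (water + salt) * 100
Substituting: Conc = 5.3490 / (144.9680 + 5.3490) * 100
Result: 3.5585 %


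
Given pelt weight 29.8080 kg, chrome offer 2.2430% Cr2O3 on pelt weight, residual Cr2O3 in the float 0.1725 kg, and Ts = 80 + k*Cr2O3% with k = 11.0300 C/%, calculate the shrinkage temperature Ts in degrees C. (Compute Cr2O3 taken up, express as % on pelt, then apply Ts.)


Offered = pelt * offer_pct / 100 = 29.8080 * 2.2430 / 100 = 0.6686 kg
Uptake = offered - residual = 0.6686 - 0.1725 = 0.4961 kg
Cr2O3% on pelt = uptake / pelt * 100 = 0.4961 / 29.8080 * 100 = 1.6643 %
Ts = 80 + k * Cr2O3% = 80 + 11.0300 * 1.6643 = 98.3572 C


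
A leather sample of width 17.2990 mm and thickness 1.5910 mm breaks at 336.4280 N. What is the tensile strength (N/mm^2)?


Formula: TS = force / (width * thickness)
Substituting: TS = 336.4280 / (17.2990 * 1.5910)
Result: 12.2237 N/mm^2


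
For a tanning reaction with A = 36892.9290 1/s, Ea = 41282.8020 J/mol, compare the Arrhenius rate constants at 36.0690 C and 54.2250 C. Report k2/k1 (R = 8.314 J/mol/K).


T1 = 36.0690 + 273.15 = 309.2190 K; T2 = 54.2250 + 273.15 = 327.3750 K
k1 = A * exp(-Ea/(R*T1)) = 36892.9290 * exp(-41282.8020/(8.314*309.2190)) = 0.00391758 1/s
k2 = A * exp(-Ea/(R*T2)) = 36892.9290 * exp(-41282.8020/(8.314*327.3750)) = 0.00954525 1/s
k2/k1 = 0.00954525 / 0.00391758 = 2.4365


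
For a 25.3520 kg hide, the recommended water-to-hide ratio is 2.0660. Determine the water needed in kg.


Formula: Water = hide_weight * ratio
Substituting: Water = 25.3520 * 2.0660
Result: 52.3772 kg


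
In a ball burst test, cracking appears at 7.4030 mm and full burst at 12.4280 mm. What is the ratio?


Formula: Ratio = crack / burst
Substituting: Ratio = 7.4030 / 12.4280
Result: 0.5957


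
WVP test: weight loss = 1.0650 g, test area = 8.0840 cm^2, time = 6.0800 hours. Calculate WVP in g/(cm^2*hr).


Formula: WVP = loss / (area * time)
Substituting: WVP = 1.0650 / (8.0840 * 6.0800)
Result: 0.021668 g/(cm^2*hr)


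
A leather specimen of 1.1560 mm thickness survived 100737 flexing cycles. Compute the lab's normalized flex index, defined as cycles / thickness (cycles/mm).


Formula: Index = cycles / thickness
Substituting: Index = 100737 / 1.1560
Result: 87142.7336 cycles/mm


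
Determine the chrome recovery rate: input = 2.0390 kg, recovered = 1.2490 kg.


Formula: Recovery = recovered / input * 100
Substituting: Recovery = 1.2490 / 2.0390 * 100
Result: 61.2555 %


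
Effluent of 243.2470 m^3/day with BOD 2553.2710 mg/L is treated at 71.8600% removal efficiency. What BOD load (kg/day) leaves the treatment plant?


Load_in = volume * conc / 1000 = 243.2470 * 2553.2710 / 1000 = 621.0755 kg/day
Removed = Load_in * eff / 100 = 621.0755 * 71.8600 / 100 = 446.3049 kg/day
Load_out = Load_in - Removed = 621.0755 - 446.3049 = 174.7706 kg/day


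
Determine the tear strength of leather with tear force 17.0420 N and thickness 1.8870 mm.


Formula: Tear strength = force / thickness
Substituting: Tear strength = 17.0420 / 1.8870
Result: 9.0313 N/mm


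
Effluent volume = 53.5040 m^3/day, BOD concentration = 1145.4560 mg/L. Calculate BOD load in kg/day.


Formula: BOD_load = volume * conc / 1000
Substituting: BOD_load = 53.5040 * 1145.4560 / 1000
Result: 61.2865 kg/day


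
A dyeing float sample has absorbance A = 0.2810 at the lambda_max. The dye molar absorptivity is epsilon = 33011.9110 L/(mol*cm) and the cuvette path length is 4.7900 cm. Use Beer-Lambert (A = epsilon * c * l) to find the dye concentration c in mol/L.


Formula: c = A / (epsilon * l)
Substituting: c = 0.2810 / (33011.9110 * 4.7900)
Result: 1.7771e-06 mol/L


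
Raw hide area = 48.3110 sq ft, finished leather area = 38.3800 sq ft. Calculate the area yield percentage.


Formula: Yield = finished / raw * 100
Substituting: Yield = 38.3800 / 48.3110 * 100
Result: 79.4436 %


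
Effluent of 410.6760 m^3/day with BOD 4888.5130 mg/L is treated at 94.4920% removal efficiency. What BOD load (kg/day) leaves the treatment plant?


Load_in = volume * conc / 1000 = 410.6760 * 4888.5130 / 1000 = 2007.5950 kg/day
Removed = Load_in * eff / 100 = 2007.5950 * 94.4920 / 100 = 1897.0166 kg/day
Load_out = Load_in - Removed = 2007.5950 - 1897.0166 = 110.5783 kg/day


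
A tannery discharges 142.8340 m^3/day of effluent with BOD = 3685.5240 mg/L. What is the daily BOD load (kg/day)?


Formula: BOD_load = volume * conc / 1000
Substituting: BOD_load = 142.8340 * 3685.5240 / 1000
Result: 526.4181 kg/day


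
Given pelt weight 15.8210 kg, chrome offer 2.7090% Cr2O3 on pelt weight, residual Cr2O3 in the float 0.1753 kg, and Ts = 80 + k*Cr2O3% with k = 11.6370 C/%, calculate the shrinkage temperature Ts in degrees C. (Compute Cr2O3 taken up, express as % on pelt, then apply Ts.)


Offered = pelt * offer_pct / 100 = 15.8210 * 2.7090 / 100 = 0.4286 kg
Uptake = offered - residual = 0.4286 - 0.1753 = 0.2533 kg
Cr2O3% on pelt = uptake / pelt * 100 = 0.2533 / 15.8210 * 100 = 1.6010 %
Ts = 80 + k * Cr2O3% = 80 + 11.6370 * 1.6010 = 98.6306 C


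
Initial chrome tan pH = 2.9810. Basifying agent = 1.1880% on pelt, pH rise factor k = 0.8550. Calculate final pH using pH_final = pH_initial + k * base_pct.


Formula: pH_final = pH_initial + k * base_pct
Substituting: pH_final = 2.9810 + 0.8550 * 1.1880
Result: 3.9967


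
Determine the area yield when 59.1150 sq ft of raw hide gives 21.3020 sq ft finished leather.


Formula: Yield = finished / raw * 100
Substituting: Yield = 21.3020 / 59.1150 * 100
Result: 36.0348 %


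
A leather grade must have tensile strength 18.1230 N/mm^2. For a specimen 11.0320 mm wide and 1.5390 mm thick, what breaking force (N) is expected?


Formula: F = TS * w * t
Substituting: F = 18.1230 * 11.0320 * 1.5390
Result: 307.6968 N


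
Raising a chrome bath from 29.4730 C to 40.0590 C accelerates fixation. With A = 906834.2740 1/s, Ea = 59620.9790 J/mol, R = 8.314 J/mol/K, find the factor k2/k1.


T1 = 29.4730 + 273.15 = 302.6230 K; T2 = 40.0590 + 273.15 = 313.2090 K
k1 = A * exp(-Ea/(R*T1)) = 906834.2740 * exp(-59620.9790/(8.314*302.6230)) = 4.6366e-05 1/s
k2 = A * exp(-Ea/(R*T2)) = 906834.2740 * exp(-59620.9790/(8.314*313.2090)) = 1.0328e-04 1/s
k2/k1 = 1.0328e-04 / 4.6366e-05 = 2.2276


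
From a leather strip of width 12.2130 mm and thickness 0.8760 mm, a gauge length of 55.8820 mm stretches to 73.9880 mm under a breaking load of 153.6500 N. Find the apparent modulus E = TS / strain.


TS = F / (w * t) = 153.6500 / (12.2130 * 0.8760) = 14.3617 N/mm^2
strain = (Lf - L0) / L0 = (73.9880 - 55.8820) / 55.8820 = 0.3240
E = TS / strain = 14.3617 / 0.3240 = 44.3257 N/mm^2


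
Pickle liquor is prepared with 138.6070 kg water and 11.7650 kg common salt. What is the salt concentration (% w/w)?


Formula: Conc = salt / (water + salt) * 100
Substituting: Conc = 11.7650 / (138.6070 + 11.7650) * 100
Result: 7.8239 %


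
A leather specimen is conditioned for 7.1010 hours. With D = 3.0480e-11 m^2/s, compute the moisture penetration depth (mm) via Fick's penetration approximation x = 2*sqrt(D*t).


t = 7.1010 hr * 3600 = 25563.6000 s
D * t = 3.0480e-11 * 25563.6000 = 7.7918e-07
x = 2 * sqrt(D*t) = 2 * sqrt(7.7918e-07) = 0.00176542 m = 1.7654 mm


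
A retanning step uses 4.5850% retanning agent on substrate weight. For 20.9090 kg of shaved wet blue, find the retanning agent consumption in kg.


Formula: Retan = substrate * pct / 100
Substituting: Retan = 20.9090 * 4.5850 / 100
Result: 0.9587 kg


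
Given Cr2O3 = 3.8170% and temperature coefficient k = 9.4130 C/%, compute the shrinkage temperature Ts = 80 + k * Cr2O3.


Formula: Ts = 80 + k * Cr2O3
Substituting: Ts = 80 + 9.4130 * 3.8170
Result: 115.9294 C


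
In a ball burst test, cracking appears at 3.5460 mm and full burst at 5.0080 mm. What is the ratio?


Formula: Ratio = crack / burst
Substituting: Ratio = 3.5460 / 5.0080
Result: 0.7081


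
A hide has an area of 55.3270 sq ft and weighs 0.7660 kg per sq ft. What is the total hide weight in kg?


Formula: Weight = area * weight_per_sqft
Substituting: Weight = 55.3270 * 0.7660
Result: 42.3805 kg


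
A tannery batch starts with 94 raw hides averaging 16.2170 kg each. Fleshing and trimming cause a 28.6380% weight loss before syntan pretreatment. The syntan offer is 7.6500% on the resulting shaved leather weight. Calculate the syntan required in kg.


Total_raw = N * avg_wt = 94 * 16.2170 = 1524.3980 kg
Substrate = Total_raw * (1 - loss/100) = 1524.3980 * (1 - 28.6380/100) = 1087.8409 kg
Syntan = Substrate * pct / 100 = 1087.8409 * 7.6500 / 100 = 83.2198 kg


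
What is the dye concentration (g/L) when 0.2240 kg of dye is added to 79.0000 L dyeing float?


Formula: Conc = dye_mass(kg) / volume(L) * 1000
Substituting: Conc = 0.2240 / 79.0000 * 1000
Result: 2.8354 g/L


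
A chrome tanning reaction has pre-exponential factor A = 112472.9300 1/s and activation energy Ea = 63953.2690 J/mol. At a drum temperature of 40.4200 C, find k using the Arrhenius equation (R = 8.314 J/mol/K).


T_K = T_C + 273.15 = 40.4200 + 273.15 = 313.5700 K
exponent = -Ea / (R * T_K) = -63953.2690 / (8.314 * 313.5700) = -24.5312
k = A * exp(exponent) = 112472.9300 * exp(-24.5312) = 2.4963e-06 1/s
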